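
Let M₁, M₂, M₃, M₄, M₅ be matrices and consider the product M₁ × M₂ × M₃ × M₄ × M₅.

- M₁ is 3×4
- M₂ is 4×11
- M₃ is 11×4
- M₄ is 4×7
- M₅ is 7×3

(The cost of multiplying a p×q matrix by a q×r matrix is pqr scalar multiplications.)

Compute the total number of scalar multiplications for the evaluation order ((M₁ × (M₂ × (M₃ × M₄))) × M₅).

(M₃ × M₄): 11×4 by 4×7 → 11×7, cost 11·4·7 = 308
(M₂ × (M₃ × M₄)): 4×11 by 11×7 → 4×7, cost 4·11·7 = 308; cumulative 616
(M₁ × (M₂ × (M₃ × M₄))): 3×4 by 4×7 → 3×7, cost 3·4·7 = 84; cumulative 700
((M₁ × (M₂ × (M₃ × M₄))) × M₅): 3×7 by 7×3 → 3×3, cost 3·7·3 = 63; cumulative 763
Total: 763 scalar multiplications.

763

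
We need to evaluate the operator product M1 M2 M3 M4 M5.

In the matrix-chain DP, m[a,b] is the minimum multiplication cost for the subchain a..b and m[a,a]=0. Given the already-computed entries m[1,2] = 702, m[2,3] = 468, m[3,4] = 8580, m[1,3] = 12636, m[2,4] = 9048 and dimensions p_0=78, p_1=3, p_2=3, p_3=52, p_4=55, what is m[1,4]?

m[1,4] = min over k∈[1,3] of m[1,k]+m[k+1,4]+p_{0}·p_k·p_{4}.
k=1: 0 + 9048 + 78·3·55 = 21918; k=2: 702 + 8580 + 78·3·55 = 22152; k=3: 12636 + 0 + 78·52·55 = 235716.
Minimum: 21918 at k=1.

21918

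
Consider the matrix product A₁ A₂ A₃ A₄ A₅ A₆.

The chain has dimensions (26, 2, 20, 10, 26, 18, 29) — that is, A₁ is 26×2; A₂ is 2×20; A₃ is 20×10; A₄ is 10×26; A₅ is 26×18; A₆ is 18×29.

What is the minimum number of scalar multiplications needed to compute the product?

Adjacent pairs: A₁A₂ = 26·2·20 = 1040; A₂A₃ = 2·20·10 = 400; A₃A₄ = 20·10·26 = 5200; A₄A₅ = 10·26·18 = 4680; A₅A₆ = 26·18·29 = 13572.
Length 3: A₁..A₃: k=1: 0+400+26·2·10=920; k=2: 1040+0+26·20·10=6240 → min 920 | A₂..A₄: k=2: 0+5200+2·20·26=6240; k=3: 400+0+2·10·26=920 → min 920 | A₃..A₅: k=3: 0+4680+20·10·18=8280; k=4: 5200+0+20·26·18=14560 → min 8280 | A₄..A₆: k=4: 0+13572+10·26·29=21112; k=5: 4680+0+10·18·29=9900 → min 9900.
Length 4: A₁..A₄: k=1: 0+920+26·2·26=2272; k=2: 1040+5200+26·20·26=19760; k=3: 920+0+26·10·26=7680 → min 2272 | A₂..A₅: k=2: 0+8280+2·20·18=9000; k=3: 400+4680+2·10·18=5440; k=4: 920+0+2·26·18=1856 → min 1856 | A₃..A₆: k=3: 0+9900+20·10·29=15700; k=4: 5200+13572+20·26·29=33852; k=5: 8280+0+20·18·29=18720 → min 15700.
Length 5: A₁..A₅: k=1: 0+1856+26·2·18=2792; k=2: 1040+8280+26·20·18=18680; k=3: 920+4680+26·10·18=10280; k=4: 2272+0+26·26·18=14440 → min 2792 | A₂..A₆: k=2: 0+15700+2·20·29=16860; k=3: 400+9900+2·10·29=10880; k=4: 920+13572+2·26·29=16000; k=5: 1856+0+2·18·29=2900 → min 2900.
Length 6: A₁..A₆: k=1: 0+2900+26·2·29=4408; k=2: 1040+15700+26·20·29=31820; k=3: 920+9900+26·10·29=18360; k=4: 2272+13572+26·26·29=35448; k=5: 2792+0+26·18·29=16364 → min 4408.
Optimal order: (A₁ ((((A₂ A₃) A₄) A₅) A₆)) with cost 4408.

4408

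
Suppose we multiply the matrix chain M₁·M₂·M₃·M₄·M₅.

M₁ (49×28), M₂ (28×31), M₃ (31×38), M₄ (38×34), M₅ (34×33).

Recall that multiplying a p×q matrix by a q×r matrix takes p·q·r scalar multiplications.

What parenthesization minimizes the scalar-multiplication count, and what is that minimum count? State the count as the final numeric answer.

Adjacent pairs: M₁M₂ = 49·28·31 = 42532; M₂M₃ = 28·31·38 = 32984; M₃M₄ = 31·38·34 = 40052; M₄M₅ = 38·34·33 = 42636.
Length 3: M₁..M₃: k=1: 0+32984+49·28·38=85120; k=2: 42532+0+49·31·38=100254 → min 85120 | M₂..M₄: k=2: 0+40052+28·31·34=69564; k=3: 32984+0+28·38·34=69160 → min 69160 | M₃..M₅: k=3: 0+42636+31·38·33=81510; k=4: 40052+0+31·34·33=74834 → min 74834.
Length 4: M₁..M₄: k=1: 0+69160+49·28·34=115808; k=2: 42532+40052+49·31·34=134230; k=3: 85120+0+49·38·34=148428 → min 115808 | M₂..M₅: k=2: 0+74834+28·31·33=103478; k=3: 32984+42636+28·38·33=110732; k=4: 69160+0+28·34·33=100576 → min 100576.
Length 5: M₁..M₅: k=1: 0+100576+49·28·33=145852; k=2: 42532+74834+49·31·33=167493; k=3: 85120+42636+49·38·33=189202; k=4: 115808+0+49·34·33=170786 → min 145852.
Optimal parenthesization: (M₁·(((M₂·M₃)·M₄)·M₅)) with cost 145852.

145852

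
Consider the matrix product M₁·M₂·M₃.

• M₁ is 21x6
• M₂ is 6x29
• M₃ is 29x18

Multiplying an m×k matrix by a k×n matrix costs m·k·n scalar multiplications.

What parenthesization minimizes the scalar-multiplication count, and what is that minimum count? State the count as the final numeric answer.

(M₁·(M₂·M₃)): cost 5400.
((M₁·M₂)·M₃): cost 14616.
Optimal: (M₁·(M₂·M₃)) with cost 5400.

5400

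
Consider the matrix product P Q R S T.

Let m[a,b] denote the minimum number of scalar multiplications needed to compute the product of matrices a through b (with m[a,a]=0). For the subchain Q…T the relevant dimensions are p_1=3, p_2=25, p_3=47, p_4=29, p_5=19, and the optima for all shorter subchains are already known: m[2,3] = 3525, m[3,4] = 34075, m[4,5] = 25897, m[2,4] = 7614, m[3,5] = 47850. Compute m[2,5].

m[2,5] = min over k∈[2,4] of m[2,k]+m[k+1,5]+p_{1}·p_k·p_{5}.
k=2: 0 + 47850 + 3·25·19 = 49275; k=3: 3525 + 25897 + 3·47·19 = 32101; k=4: 7614 + 0 + 3·29·19 = 9267.
Minimum: 9267 at k=4.

9267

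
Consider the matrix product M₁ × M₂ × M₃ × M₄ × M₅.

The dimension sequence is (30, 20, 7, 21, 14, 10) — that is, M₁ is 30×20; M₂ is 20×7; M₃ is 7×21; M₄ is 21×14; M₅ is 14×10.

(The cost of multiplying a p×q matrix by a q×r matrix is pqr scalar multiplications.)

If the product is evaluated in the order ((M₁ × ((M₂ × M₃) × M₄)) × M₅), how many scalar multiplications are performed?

21420

(M₂ × M₃): 20×7 by 7×21 → 20×21, cost 20·7·21 = 2940
((M₂ × M₃) × M₄): 20×21 by 21×14 → 20×14, cost 20·21·14 = 5880; cumulative 8820
(M₁ × ((M₂ × M₃) × M₄)): 30×20 by 20×14 → 30×14, cost 30·20·14 = 8400; cumulative 17220
((M₁ × ((M₂ × M₃) × M₄)) × M₅): 30×14 by 14×10 → 30×10, cost 30·14·10 = 4200; cumulative 21420
Total: 21420 scalar multiplications.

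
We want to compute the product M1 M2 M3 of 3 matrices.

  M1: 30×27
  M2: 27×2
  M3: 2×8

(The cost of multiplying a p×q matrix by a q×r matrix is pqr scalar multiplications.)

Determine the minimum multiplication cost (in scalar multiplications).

Order (M1 (M2 M3)): (M2 M3): 27×2 by 2×8 → 27×8, cost 27·2·8 = 432; (M1 (M2 M3)): 30×27 by 27×8 → 30×8, cost 30·27·8 = 6480; cumulative 6912. Total 6912.
Order ((M1 M2) M3): (M1 M2): 30×27 by 27×2 → 30×2, cost 30·27·2 = 1620; ((M1 M2) M3): 30×2 by 2×8 → 30×8, cost 30·2·8 = 480; cumulative 2100. Total 2100.
Minimum: 2100.

2100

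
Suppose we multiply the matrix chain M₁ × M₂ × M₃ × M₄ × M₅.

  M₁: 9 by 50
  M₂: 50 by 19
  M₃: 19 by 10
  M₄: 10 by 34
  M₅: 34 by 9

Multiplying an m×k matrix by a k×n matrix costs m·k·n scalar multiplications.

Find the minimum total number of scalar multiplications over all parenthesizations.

Adjacent pairs: M₁M₂ = 9·50·19 = 8550; M₂M₃ = 50·19·10 = 9500; M₃M₄ = 19·10·34 = 6460; M₄M₅ = 10·34·9 = 3060.
Length 3: M₁..M₃: k=1: 0+9500+9·50·10=14000; k=2: 8550+0+9·19·10=10260 → min 10260 | M₂..M₄: k=2: 0+6460+50·19·34=38760; k=3: 9500+0+50·10·34=26500 → min 26500 | M₃..M₅: k=3: 0+3060+19·10·9=4770; k=4: 6460+0+19·34·9=12274 → min 4770.
Length 4: M₁..M₄: k=1: 0+26500+9·50·34=41800; k=2: 8550+6460+9·19·34=20824; k=3: 10260+0+9·10·34=13320 → min 13320 | M₂..M₅: k=2: 0+4770+50·19·9=13320; k=3: 9500+3060+50·10·9=17060; k=4: 26500+0+50·34·9=41800 → min 13320.
Length 5: M₁..M₅: k=1: 0+13320+9·50·9=17370; k=2: 8550+4770+9·19·9=14859; k=3: 10260+3060+9·10·9=14130; k=4: 13320+0+9·34·9=16074 → min 14130.
Optimal order: (((M₁ × M₂) × M₃) × (M₄ × M₅)) with cost 14130.

14130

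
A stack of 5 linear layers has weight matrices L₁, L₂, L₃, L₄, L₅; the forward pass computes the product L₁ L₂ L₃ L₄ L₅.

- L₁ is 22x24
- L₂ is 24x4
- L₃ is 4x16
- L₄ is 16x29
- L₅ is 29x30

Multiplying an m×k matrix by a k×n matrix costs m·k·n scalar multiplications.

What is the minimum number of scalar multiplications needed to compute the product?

10088

Adjacent pairs: L₁L₂ = 22·24·4 = 2112; L₂L₃ = 24·4·16 = 1536; L₃L₄ = 4·16·29 = 1856; L₄L₅ = 16·29·30 = 13920.
Length 3: L₁..L₃: k=1: 0+1536+22·24·16=9984; k=2: 2112+0+22·4·16=3520 → min 3520 | L₂..L₄: k=2: 0+1856+24·4·29=4640; k=3: 1536+0+24·16·29=12672 → min 4640 | L₃..L₅: k=3: 0+13920+4·16·30=15840; k=4: 1856+0+4·29·30=5336 → min 5336.
Length 4: L₁..L₄: k=1: 0+4640+22·24·29=19952; k=2: 2112+1856+22·4·29=6520; k=3: 3520+0+22·16·29=13728 → min 6520 | L₂..L₅: k=2: 0+5336+24·4·30=8216; k=3: 1536+13920+24·16·30=26976; k=4: 4640+0+24·29·30=25520 → min 8216.
Length 5: L₁..L₅: k=1: 0+8216+22·24·30=24056; k=2: 2112+5336+22·4·30=10088; k=3: 3520+13920+22·16·30=28000; k=4: 6520+0+22·29·30=25660 → min 10088.
Optimal order: ((L₁ L₂) ((L₃ L₄) L₅)) with cost 10088.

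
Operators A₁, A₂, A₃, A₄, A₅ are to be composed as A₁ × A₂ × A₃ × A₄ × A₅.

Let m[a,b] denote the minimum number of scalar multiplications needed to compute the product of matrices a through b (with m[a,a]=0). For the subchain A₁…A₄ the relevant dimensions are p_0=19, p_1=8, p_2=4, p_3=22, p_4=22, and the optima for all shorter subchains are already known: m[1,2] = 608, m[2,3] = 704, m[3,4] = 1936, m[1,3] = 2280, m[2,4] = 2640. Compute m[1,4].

4216

m[1,4] = min over k∈[1,3] of m[1,k]+m[k+1,4]+p_{0}·p_k·p_{4}.
k=1: 0 + 2640 + 19·8·22 = 5984; k=2: 608 + 1936 + 19·4·22 = 4216; k=3: 2280 + 0 + 19·22·22 = 11476.
Minimum: 4216 at k=2.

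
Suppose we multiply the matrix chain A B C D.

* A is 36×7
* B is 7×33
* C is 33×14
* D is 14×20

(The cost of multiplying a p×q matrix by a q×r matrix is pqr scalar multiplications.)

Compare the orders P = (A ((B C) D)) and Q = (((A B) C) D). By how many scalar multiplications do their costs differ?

Order P = (A ((B C) D)): (B C): 7×33 by 33×14 → 7×14, cost 7·33·14 = 3234; ((B C) D): 7×14 by 14×20 → 7×20, cost 7·14·20 = 1960; cumulative 5194; (A ((B C) D)): 36×7 by 7×20 → 36×20, cost 36·7·20 = 5040; cumulative 10234. Total 10234.
Order Q = (((A B) C) D): (A B): 36×7 by 7×33 → 36×33, cost 36·7·33 = 8316; ((A B) C): 36×33 by 33×14 → 36×14, cost 36·33·14 = 16632; cumulative 24948; (((A B) C) D): 36×14 by 14×20 → 36×20, cost 36·14·20 = 10080; cumulative 35028. Total 35028.
Difference: |10234 − 35028| = 24794.

24794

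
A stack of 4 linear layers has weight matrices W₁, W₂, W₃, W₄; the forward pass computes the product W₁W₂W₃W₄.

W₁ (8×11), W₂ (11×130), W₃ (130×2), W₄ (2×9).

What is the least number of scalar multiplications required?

Adjacent pairs: W₁W₂ = 8·11·130 = 11440; W₂W₃ = 11·130·2 = 2860; W₃W₄ = 130·2·9 = 2340.
Length 3: W₁..W₃: k=1: 0+2860+8·11·2=3036; k=2: 11440+0+8·130·2=13520 → min 3036 | W₂..W₄: k=2: 0+2340+11·130·9=15210; k=3: 2860+0+11·2·9=3058 → min 3058.
Length 4: W₁..W₄: k=1: 0+3058+8·11·9=3850; k=2: 11440+2340+8·130·9=23140; k=3: 3036+0+8·2·9=3180 → min 3180.
Optimal order: ((W₁(W₂W₃))W₄) with cost 3180.

3180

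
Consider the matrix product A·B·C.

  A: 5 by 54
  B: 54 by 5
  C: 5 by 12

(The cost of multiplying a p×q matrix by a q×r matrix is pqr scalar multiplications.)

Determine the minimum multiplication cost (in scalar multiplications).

Order (A·(B·C)): (B·C): 54×5 by 5×12 → 54×12, cost 54·5·12 = 3240; (A·(B·C)): 5×54 by 54×12 → 5×12, cost 5·54·12 = 3240; cumulative 6480. Total 6480.
Order ((A·B)·C): (A·B): 5×54 by 54×5 → 5×5, cost 5·54·5 = 1350; ((A·B)·C): 5×5 by 5×12 → 5×12, cost 5·5·12 = 300; cumulative 1650. Total 1650.
Minimum: 1650.

1650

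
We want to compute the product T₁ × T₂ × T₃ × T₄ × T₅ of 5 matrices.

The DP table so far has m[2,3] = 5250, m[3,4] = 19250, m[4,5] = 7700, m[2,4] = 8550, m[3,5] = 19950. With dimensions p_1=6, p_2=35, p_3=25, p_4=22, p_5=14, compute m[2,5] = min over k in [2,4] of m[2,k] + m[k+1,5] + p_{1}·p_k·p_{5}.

10398

m[2,5] = min over k∈[2,4] of m[2,k]+m[k+1,5]+p_{1}·p_k·p_{5}.
k=2: 0 + 19950 + 6·35·14 = 22890; k=3: 5250 + 7700 + 6·25·14 = 15050; k=4: 8550 + 0 + 6·22·14 = 10398.
Minimum: 10398 at k=4.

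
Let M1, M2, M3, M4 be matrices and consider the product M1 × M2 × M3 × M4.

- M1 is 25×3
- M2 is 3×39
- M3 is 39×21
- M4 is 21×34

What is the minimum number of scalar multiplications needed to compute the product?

7149

Adjacent pairs: M1M2 = 25·3·39 = 2925; M2M3 = 3·39·21 = 2457; M3M4 = 39·21·34 = 27846.
Length 3: M1..M3: k=1: 0+2457+25·3·21=4032; k=2: 2925+0+25·39·21=23400 → min 4032 | M2..M4: k=2: 0+27846+3·39·34=31824; k=3: 2457+0+3·21·34=4599 → min 4599.
Length 4: M1..M4: k=1: 0+4599+25·3·34=7149; k=2: 2925+27846+25·39·34=63921; k=3: 4032+0+25·21·34=21882 → min 7149.
Optimal order: (M1 × ((M2 × M3) × M4)) with cost 7149.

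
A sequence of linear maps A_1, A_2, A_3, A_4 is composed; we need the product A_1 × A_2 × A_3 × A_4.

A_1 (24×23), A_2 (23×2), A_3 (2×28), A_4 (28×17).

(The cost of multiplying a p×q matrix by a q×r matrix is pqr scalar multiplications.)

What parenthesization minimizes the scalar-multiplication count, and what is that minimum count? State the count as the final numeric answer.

Adjacent pairs: A_1A_2 = 24·23·2 = 1104; A_2A_3 = 23·2·28 = 1288; A_3A_4 = 2·28·17 = 952.
Length 3: A_1..A_3: k=1: 0+1288+24·23·28=16744; k=2: 1104+0+24·2·28=2448 → min 2448 | A_2..A_4: k=2: 0+952+23·2·17=1734; k=3: 1288+0+23·28·17=12236 → min 1734.
Length 4: A_1..A_4: k=1: 0+1734+24·23·17=11118; k=2: 1104+952+24·2·17=2872; k=3: 2448+0+24·28·17=13872 → min 2872.
Optimal parenthesization: ((A_1 × A_2) × (A_3 × A_4)) with cost 2872.

2872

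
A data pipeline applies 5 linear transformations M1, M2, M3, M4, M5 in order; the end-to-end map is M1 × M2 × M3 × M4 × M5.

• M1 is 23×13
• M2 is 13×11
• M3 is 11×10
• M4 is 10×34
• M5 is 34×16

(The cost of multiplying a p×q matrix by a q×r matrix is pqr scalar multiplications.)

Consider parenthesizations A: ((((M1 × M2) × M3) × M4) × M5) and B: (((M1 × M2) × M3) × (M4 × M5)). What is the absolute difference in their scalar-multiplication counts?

11212

Order A = ((((M1 × M2) × M3) × M4) × M5): (M1 × M2): 23×13 by 13×11 → 23×11, cost 23·13·11 = 3289; ((M1 × M2) × M3): 23×11 by 11×10 → 23×10, cost 23·11·10 = 2530; cumulative 5819; (((M1 × M2) × M3) × M4): 23×10 by 10×34 → 23×34, cost 23·10·34 = 7820; cumulative 13639; ((((M1 × M2) × M3) × M4) × M5): 23×34 by 34×16 → 23×16, cost 23·34·16 = 12512; cumulative 26151. Total 26151.
Order B = (((M1 × M2) × M3) × (M4 × M5)): (M1 × M2): 23×13 by 13×11 → 23×11, cost 23·13·11 = 3289; ((M1 × M2) × M3): 23×11 by 11×10 → 23×10, cost 23·11·10 = 2530; cumulative 5819; (M4 × M5): 10×34 by 34×16 → 10×16, cost 10·34·16 = 5440; (((M1 × M2) × M3) × (M4 × M5)): 23×10 by 10×16 → 23×16, cost 23·10·16 = 3680; cumulative 14939. Total 14939.
Difference: |26151 − 14939| = 11212.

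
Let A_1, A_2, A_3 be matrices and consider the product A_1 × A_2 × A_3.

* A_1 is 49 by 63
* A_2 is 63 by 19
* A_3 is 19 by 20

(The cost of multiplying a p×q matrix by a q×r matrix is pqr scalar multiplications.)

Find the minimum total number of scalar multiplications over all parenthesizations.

77273

Order (A_1 × (A_2 × A_3)): (A_2 × A_3): 63×19 by 19×20 → 63×20, cost 63·19·20 = 23940; (A_1 × (A_2 × A_3)): 49×63 by 63×20 → 49×20, cost 49·63·20 = 61740; cumulative 85680. Total 85680.
Order ((A_1 × A_2) × A_3): (A_1 × A_2): 49×63 by 63×19 → 49×19, cost 49·63·19 = 58653; ((A_1 × A_2) × A_3): 49×19 by 19×20 → 49×20, cost 49·19·20 = 18620; cumulative 77273. Total 77273.
Minimum: 77273.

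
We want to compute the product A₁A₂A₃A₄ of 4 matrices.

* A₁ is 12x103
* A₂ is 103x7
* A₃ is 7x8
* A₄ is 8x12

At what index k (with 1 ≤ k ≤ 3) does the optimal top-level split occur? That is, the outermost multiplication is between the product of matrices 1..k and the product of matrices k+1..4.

2

Adjacent pairs: A₁A₂ = 12·103·7 = 8652; A₂A₃ = 103·7·8 = 5768; A₃A₄ = 7·8·12 = 672.
Length 3: A₁..A₃: k=1: 0+5768+12·103·8=15656; k=2: 8652+0+12·7·8=9324 → min 9324 | A₂..A₄: k=2: 0+672+103·7·12=9324; k=3: 5768+0+103·8·12=15656 → min 9324.
Top-level splits: k=1: (A₁..A₁)·(A₂..A₄) → 0+9324+12·103·12 = 24156; k=2: (A₁..A₂)·(A₃..A₄) → 8652+672+12·7·12 = 10332; k=3: (A₁..A₃)·(A₄..A₄) → 9324+0+12·8·12 = 10476.
Best split is after A₂, i.e. k = 2.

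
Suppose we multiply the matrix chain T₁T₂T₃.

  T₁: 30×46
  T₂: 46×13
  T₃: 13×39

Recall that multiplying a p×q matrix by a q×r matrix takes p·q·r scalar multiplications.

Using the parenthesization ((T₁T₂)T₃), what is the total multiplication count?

(T₁T₂): 30×46 by 46×13 → 30×13, cost 30·46·13 = 17940
((T₁T₂)T₃): 30×13 by 13×39 → 30×39, cost 30·13·39 = 15210; cumulative 33150
Total: 33150 scalar multiplications.

33150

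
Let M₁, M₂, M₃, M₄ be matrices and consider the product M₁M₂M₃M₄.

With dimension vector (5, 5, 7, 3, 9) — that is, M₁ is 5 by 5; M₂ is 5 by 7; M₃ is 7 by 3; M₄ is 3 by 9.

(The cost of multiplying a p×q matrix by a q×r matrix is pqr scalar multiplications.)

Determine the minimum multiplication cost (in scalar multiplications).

315

Adjacent pairs: M₁M₂ = 5·5·7 = 175; M₂M₃ = 5·7·3 = 105; M₃M₄ = 7·3·9 = 189.
Length 3: M₁..M₃: k=1: 0+105+5·5·3=180; k=2: 175+0+5·7·3=280 → min 180 | M₂..M₄: k=2: 0+189+5·7·9=504; k=3: 105+0+5·3·9=240 → min 240.
Length 4: M₁..M₄: k=1: 0+240+5·5·9=465; k=2: 175+189+5·7·9=679; k=3: 180+0+5·3·9=315 → min 315.
Optimal order: ((M₁(M₂M₃))M₄) with cost 315.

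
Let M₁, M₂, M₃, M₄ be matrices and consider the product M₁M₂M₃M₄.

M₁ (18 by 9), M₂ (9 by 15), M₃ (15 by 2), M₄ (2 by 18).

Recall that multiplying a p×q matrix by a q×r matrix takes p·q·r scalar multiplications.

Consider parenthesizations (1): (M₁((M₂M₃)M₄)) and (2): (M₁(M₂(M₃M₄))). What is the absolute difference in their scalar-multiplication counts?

2376

Order (1) = (M₁((M₂M₃)M₄)): (M₂M₃): 9×15 by 15×2 → 9×2, cost 9·15·2 = 270; ((M₂M₃)M₄): 9×2 by 2×18 → 9×18, cost 9·2·18 = 324; cumulative 594; (M₁((M₂M₃)M₄)): 18×9 by 9×18 → 18×18, cost 18·9·18 = 2916; cumulative 3510. Total 3510.
Order (2) = (M₁(M₂(M₃M₄))): (M₃M₄): 15×2 by 2×18 → 15×18, cost 15·2·18 = 540; (M₂(M₃M₄)): 9×15 by 15×18 → 9×18, cost 9·15·18 = 2430; cumulative 2970; (M₁(M₂(M₃M₄))): 18×9 by 9×18 → 18×18, cost 18·9·18 = 2916; cumulative 5886. Total 5886.
Difference: |3510 − 5886| = 2376.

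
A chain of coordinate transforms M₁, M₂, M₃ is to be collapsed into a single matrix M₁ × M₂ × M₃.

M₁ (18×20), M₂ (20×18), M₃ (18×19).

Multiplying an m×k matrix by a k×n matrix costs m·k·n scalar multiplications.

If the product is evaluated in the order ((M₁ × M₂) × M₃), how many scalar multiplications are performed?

(M₁ × M₂): 18×20 by 20×18 → 18×18, cost 18·20·18 = 6480
((M₁ × M₂) × M₃): 18×18 by 18×19 → 18×19, cost 18·18·19 = 6156; cumulative 12636
Total: 12636 scalar multiplications.

12636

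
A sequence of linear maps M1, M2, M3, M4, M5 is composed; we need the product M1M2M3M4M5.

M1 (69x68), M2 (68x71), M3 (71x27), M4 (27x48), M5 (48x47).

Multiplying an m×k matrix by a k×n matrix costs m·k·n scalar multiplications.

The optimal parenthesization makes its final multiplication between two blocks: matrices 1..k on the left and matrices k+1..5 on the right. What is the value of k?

3

Adjacent pairs: M1M2 = 69·68·71 = 333132; M2M3 = 68·71·27 = 130356; M3M4 = 71·27·48 = 92016; M4M5 = 27·48·47 = 60912.
Length 3: M1..M3: k=1: 0+130356+69·68·27=257040; k=2: 333132+0+69·71·27=465405 → min 257040 | M2..M4: k=2: 0+92016+68·71·48=323760; k=3: 130356+0+68·27·48=218484 → min 218484 | M3..M5: k=3: 0+60912+71·27·47=151011; k=4: 92016+0+71·48·47=252192 → min 151011.
Length 4: M1..M4: k=1: 0+218484+69·68·48=443700; k=2: 333132+92016+69·71·48=660300; k=3: 257040+0+69·27·48=346464 → min 346464 | M2..M5: k=2: 0+151011+68·71·47=377927; k=3: 130356+60912+68·27·47=277560; k=4: 218484+0+68·48·47=371892 → min 277560.
Top-level splits: k=1: (M1..M1)·(M2..M5) → 0+277560+69·68·47 = 498084; k=2: (M1..M2)·(M3..M5) → 333132+151011+69·71·47 = 714396; k=3: (M1..M3)·(M4..M5) → 257040+60912+69·27·47 = 405513; k=4: (M1..M4)·(M5..M5) → 346464+0+69·48·47 = 502128.
Best split is after M3, i.e. k = 3.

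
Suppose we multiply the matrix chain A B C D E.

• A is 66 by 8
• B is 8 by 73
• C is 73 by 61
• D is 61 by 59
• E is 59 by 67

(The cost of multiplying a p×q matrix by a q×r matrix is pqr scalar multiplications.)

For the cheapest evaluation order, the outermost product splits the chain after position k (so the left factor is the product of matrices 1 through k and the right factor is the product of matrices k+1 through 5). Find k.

1

Adjacent pairs: AB = 66·8·73 = 38544; BC = 8·73·61 = 35624; CD = 73·61·59 = 262727; DE = 61·59·67 = 241133.
Length 3: A..C: k=1: 0+35624+66·8·61=67832; k=2: 38544+0+66·73·61=332442 → min 67832 | B..D: k=2: 0+262727+8·73·59=297183; k=3: 35624+0+8·61·59=64416 → min 64416 | C..E: k=3: 0+241133+73·61·67=539484; k=4: 262727+0+73·59·67=551296 → min 539484.
Length 4: A..D: k=1: 0+64416+66·8·59=95568; k=2: 38544+262727+66·73·59=585533; k=3: 67832+0+66·61·59=305366 → min 95568 | B..E: k=2: 0+539484+8·73·67=578612; k=3: 35624+241133+8·61·67=309453; k=4: 64416+0+8·59·67=96040 → min 96040.
Top-level splits: k=1: (A..A)·(B..E) → 0+96040+66·8·67 = 131416; k=2: (A..B)·(C..E) → 38544+539484+66·73·67 = 900834; k=3: (A..C)·(D..E) → 67832+241133+66·61·67 = 578707; k=4: (A..D)·(E..E) → 95568+0+66·59·67 = 356466.
Best split is after A, i.e. k = 1.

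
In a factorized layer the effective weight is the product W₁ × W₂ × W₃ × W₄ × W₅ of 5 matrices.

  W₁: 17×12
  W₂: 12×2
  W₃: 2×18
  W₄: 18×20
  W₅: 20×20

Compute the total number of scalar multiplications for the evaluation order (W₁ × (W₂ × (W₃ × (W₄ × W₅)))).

(W₄ × W₅): 18×20 by 20×20 → 18×20, cost 18·20·20 = 7200
(W₃ × (W₄ × W₅)): 2×18 by 18×20 → 2×20, cost 2·18·20 = 720; cumulative 7920
(W₂ × (W₃ × (W₄ × W₅))): 12×2 by 2×20 → 12×20, cost 12·2·20 = 480; cumulative 8400
(W₁ × (W₂ × (W₃ × (W₄ × W₅)))): 17×12 by 12×20 → 17×20, cost 17·12·20 = 4080; cumulative 12480
Total: 12480 scalar multiplications.

12480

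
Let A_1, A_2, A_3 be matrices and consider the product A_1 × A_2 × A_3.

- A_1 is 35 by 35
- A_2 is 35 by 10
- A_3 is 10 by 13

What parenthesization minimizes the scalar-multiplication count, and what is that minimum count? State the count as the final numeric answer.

16800

(A_1 × (A_2 × A_3)): cost 20475.
((A_1 × A_2) × A_3): cost 16800.
Optimal: ((A_1 × A_2) × A_3) with cost 16800.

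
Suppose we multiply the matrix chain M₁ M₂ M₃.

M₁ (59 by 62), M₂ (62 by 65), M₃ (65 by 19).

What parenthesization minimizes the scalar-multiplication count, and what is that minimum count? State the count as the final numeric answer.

(M₁ (M₂ M₃)): cost 146072.
((M₁ M₂) M₃): cost 310635.
Optimal: (M₁ (M₂ M₃)) with cost 146072.

146072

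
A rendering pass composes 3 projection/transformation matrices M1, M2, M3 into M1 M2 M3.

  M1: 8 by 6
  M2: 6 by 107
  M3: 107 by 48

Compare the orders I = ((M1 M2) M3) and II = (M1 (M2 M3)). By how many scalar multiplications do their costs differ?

Order I = ((M1 M2) M3): (M1 M2): 8×6 by 6×107 → 8×107, cost 8·6·107 = 5136; ((M1 M2) M3): 8×107 by 107×48 → 8×48, cost 8·107·48 = 41088; cumulative 46224. Total 46224.
Order II = (M1 (M2 M3)): (M2 M3): 6×107 by 107×48 → 6×48, cost 6·107·48 = 30816; (M1 (M2 M3)): 8×6 by 6×48 → 8×48, cost 8·6·48 = 2304; cumulative 33120. Total 33120.
Difference: |46224 − 33120| = 13104.

13104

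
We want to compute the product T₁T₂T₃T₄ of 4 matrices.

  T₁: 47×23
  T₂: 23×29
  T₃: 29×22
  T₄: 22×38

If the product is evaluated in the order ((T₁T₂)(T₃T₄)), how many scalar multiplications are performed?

107387

(T₁T₂): 47×23 by 23×29 → 47×29, cost 47·23·29 = 31349
(T₃T₄): 29×22 by 22×38 → 29×38, cost 29·22·38 = 24244
((T₁T₂)(T₃T₄)): 47×29 by 29×38 → 47×38, cost 47·29·38 = 51794; cumulative 107387
Total: 107387 scalar multiplications.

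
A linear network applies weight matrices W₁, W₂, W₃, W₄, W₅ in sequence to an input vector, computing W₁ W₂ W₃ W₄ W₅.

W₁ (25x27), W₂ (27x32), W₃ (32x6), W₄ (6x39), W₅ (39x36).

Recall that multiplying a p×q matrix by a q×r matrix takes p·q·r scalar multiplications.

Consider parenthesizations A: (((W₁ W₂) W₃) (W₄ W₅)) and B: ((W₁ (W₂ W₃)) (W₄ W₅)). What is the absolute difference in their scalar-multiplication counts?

Order A = (((W₁ W₂) W₃) (W₄ W₅)): (W₁ W₂): 25×27 by 27×32 → 25×32, cost 25·27·32 = 21600; ((W₁ W₂) W₃): 25×32 by 32×6 → 25×6, cost 25·32·6 = 4800; cumulative 26400; (W₄ W₅): 6×39 by 39×36 → 6×36, cost 6·39·36 = 8424; (((W₁ W₂) W₃) (W₄ W₅)): 25×6 by 6×36 → 25×36, cost 25·6·36 = 5400; cumulative 40224. Total 40224.
Order B = ((W₁ (W₂ W₃)) (W₄ W₅)): (W₂ W₃): 27×32 by 32×6 → 27×6, cost 27·32·6 = 5184; (W₁ (W₂ W₃)): 25×27 by 27×6 → 25×6, cost 25·27·6 = 4050; cumulative 9234; (W₄ W₅): 6×39 by 39×36 → 6×36, cost 6·39·36 = 8424; ((W₁ (W₂ W₃)) (W₄ W₅)): 25×6 by 6×36 → 25×36, cost 25·6·36 = 5400; cumulative 23058. Total 23058.
Difference: |40224 − 23058| = 17166.

17166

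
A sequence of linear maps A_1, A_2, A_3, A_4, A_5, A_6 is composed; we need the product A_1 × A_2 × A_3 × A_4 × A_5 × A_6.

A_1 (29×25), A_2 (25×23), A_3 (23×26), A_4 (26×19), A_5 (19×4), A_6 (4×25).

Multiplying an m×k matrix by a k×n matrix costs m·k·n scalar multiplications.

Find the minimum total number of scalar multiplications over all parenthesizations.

Adjacent pairs: A_1A_2 = 29·25·23 = 16675; A_2A_3 = 25·23·26 = 14950; A_3A_4 = 23·26·19 = 11362; A_4A_5 = 26·19·4 = 1976; A_5A_6 = 19·4·25 = 1900.
Length 3: A_1..A_3: k=1: 0+14950+29·25·26=33800; k=2: 16675+0+29·23·26=34017 → min 33800 | A_2..A_4: k=2: 0+11362+25·23·19=22287; k=3: 14950+0+25·26·19=27300 → min 22287 | A_3..A_5: k=3: 0+1976+23·26·4=4368; k=4: 11362+0+23·19·4=13110 → min 4368 | A_4..A_6: k=4: 0+1900+26·19·25=14250; k=5: 1976+0+26·4·25=4576 → min 4576.
Length 4: A_1..A_4: k=1: 0+22287+29·25·19=36062; k=2: 16675+11362+29·23·19=40710; k=3: 33800+0+29·26·19=48126 → min 36062 | A_2..A_5: k=2: 0+4368+25·23·4=6668; k=3: 14950+1976+25·26·4=19526; k=4: 22287+0+25·19·4=24187 → min 6668 | A_3..A_6: k=3: 0+4576+23·26·25=19526; k=4: 11362+1900+23·19·25=24187; k=5: 4368+0+23·4·25=6668 → min 6668.
Length 5: A_1..A_5: k=1: 0+6668+29·25·4=9568; k=2: 16675+4368+29·23·4=23711; k=3: 33800+1976+29·26·4=38792; k=4: 36062+0+29·19·4=38266 → min 9568 | A_2..A_6: k=2: 0+6668+25·23·25=21043; k=3: 14950+4576+25·26·25=35776; k=4: 22287+1900+25·19·25=36062; k=5: 6668+0+25·4·25=9168 → min 9168.
Length 6: A_1..A_6: k=1: 0+9168+29·25·25=27293; k=2: 16675+6668+29·23·25=40018; k=3: 33800+4576+29·26·25=57226; k=4: 36062+1900+29·19·25=51737; k=5: 9568+0+29·4·25=12468 → min 12468.
Optimal order: ((A_1 × (A_2 × (A_3 × (A_4 × A_5)))) × A_6) with cost 12468.

12468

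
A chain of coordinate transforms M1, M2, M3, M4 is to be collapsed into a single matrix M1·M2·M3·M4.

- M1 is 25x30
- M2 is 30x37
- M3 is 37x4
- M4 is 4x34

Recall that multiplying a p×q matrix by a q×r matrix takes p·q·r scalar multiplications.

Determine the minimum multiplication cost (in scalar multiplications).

10840

Adjacent pairs: M1M2 = 25·30·37 = 27750; M2M3 = 30·37·4 = 4440; M3M4 = 37·4·34 = 5032.
Length 3: M1..M3: k=1: 0+4440+25·30·4=7440; k=2: 27750+0+25·37·4=31450 → min 7440 | M2..M4: k=2: 0+5032+30·37·34=42772; k=3: 4440+0+30·4·34=8520 → min 8520.
Length 4: M1..M4: k=1: 0+8520+25·30·34=34020; k=2: 27750+5032+25·37·34=64232; k=3: 7440+0+25·4·34=10840 → min 10840.
Optimal order: ((M1·(M2·M3))·M4) with cost 10840.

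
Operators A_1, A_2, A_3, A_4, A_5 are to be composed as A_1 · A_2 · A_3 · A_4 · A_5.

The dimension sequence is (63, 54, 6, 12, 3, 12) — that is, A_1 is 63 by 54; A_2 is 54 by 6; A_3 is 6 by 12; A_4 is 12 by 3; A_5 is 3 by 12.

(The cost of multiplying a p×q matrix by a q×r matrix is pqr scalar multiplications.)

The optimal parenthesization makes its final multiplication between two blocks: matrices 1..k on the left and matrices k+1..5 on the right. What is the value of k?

Adjacent pairs: A_1A_2 = 63·54·6 = 20412; A_2A_3 = 54·6·12 = 3888; A_3A_4 = 6·12·3 = 216; A_4A_5 = 12·3·12 = 432.
Length 3: A_1..A_3: k=1: 0+3888+63·54·12=44712; k=2: 20412+0+63·6·12=24948 → min 24948 | A_2..A_4: k=2: 0+216+54·6·3=1188; k=3: 3888+0+54·12·3=5832 → min 1188 | A_3..A_5: k=3: 0+432+6·12·12=1296; k=4: 216+0+6·3·12=432 → min 432.
Length 4: A_1..A_4: k=1: 0+1188+63·54·3=11394; k=2: 20412+216+63·6·3=21762; k=3: 24948+0+63·12·3=27216 → min 11394 | A_2..A_5: k=2: 0+432+54·6·12=4320; k=3: 3888+432+54·12·12=12096; k=4: 1188+0+54·3·12=3132 → min 3132.
Top-level splits: k=1: (A_1..A_1)·(A_2..A_5) → 0+3132+63·54·12 = 43956; k=2: (A_1..A_2)·(A_3..A_5) → 20412+432+63·6·12 = 25380; k=3: (A_1..A_3)·(A_4..A_5) → 24948+432+63·12·12 = 34452; k=4: (A_1..A_4)·(A_5..A_5) → 11394+0+63·3·12 = 13662.
Best split is after A_4, i.e. k = 4.

4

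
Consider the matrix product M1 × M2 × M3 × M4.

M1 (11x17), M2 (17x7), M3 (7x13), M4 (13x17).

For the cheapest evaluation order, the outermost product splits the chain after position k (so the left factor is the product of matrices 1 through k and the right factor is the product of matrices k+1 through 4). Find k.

2

Adjacent pairs: M1M2 = 11·17·7 = 1309; M2M3 = 17·7·13 = 1547; M3M4 = 7·13·17 = 1547.
Length 3: M1..M3: k=1: 0+1547+11·17·13=3978; k=2: 1309+0+11·7·13=2310 → min 2310 | M2..M4: k=2: 0+1547+17·7·17=3570; k=3: 1547+0+17·13·17=5304 → min 3570.
Top-level splits: k=1: (M1..M1)·(M2..M4) → 0+3570+11·17·17 = 6749; k=2: (M1..M2)·(M3..M4) → 1309+1547+11·7·17 = 4165; k=3: (M1..M3)·(M4..M4) → 2310+0+11·13·17 = 4741.
Best split is after M2, i.e. k = 2.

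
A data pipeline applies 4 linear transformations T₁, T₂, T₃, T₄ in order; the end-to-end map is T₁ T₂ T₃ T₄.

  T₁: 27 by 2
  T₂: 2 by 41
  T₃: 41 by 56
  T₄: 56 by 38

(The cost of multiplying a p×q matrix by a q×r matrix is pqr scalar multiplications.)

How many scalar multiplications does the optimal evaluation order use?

Adjacent pairs: T₁T₂ = 27·2·41 = 2214; T₂T₃ = 2·41·56 = 4592; T₃T₄ = 41·56·38 = 87248.
Length 3: T₁..T₃: k=1: 0+4592+27·2·56=7616; k=2: 2214+0+27·41·56=64206 → min 7616 | T₂..T₄: k=2: 0+87248+2·41·38=90364; k=3: 4592+0+2·56·38=8848 → min 8848.
Length 4: T₁..T₄: k=1: 0+8848+27·2·38=10900; k=2: 2214+87248+27·41·38=131528; k=3: 7616+0+27·56·38=65072 → min 10900.
Optimal order: (T₁ ((T₂ T₃) T₄)) with cost 10900.

10900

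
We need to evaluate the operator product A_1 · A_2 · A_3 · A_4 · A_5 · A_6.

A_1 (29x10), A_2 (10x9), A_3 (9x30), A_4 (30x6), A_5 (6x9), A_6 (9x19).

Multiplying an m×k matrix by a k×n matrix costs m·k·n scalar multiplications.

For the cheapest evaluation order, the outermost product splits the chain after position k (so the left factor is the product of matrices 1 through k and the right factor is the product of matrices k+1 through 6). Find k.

Adjacent pairs: A_1A_2 = 29·10·9 = 2610; A_2A_3 = 10·9·30 = 2700; A_3A_4 = 9·30·6 = 1620; A_4A_5 = 30·6·9 = 1620; A_5A_6 = 6·9·19 = 1026.
Length 3: A_1..A_3: k=1: 0+2700+29·10·30=11400; k=2: 2610+0+29·9·30=10440 → min 10440 | A_2..A_4: k=2: 0+1620+10·9·6=2160; k=3: 2700+0+10·30·6=4500 → min 2160 | A_3..A_5: k=3: 0+1620+9·30·9=4050; k=4: 1620+0+9·6·9=2106 → min 2106 | A_4..A_6: k=4: 0+1026+30·6·19=4446; k=5: 1620+0+30·9·19=6750 → min 4446.
Length 4: A_1..A_4: k=1: 0+2160+29·10·6=3900; k=2: 2610+1620+29·9·6=5796; k=3: 10440+0+29·30·6=15660 → min 3900 | A_2..A_5: k=2: 0+2106+10·9·9=2916; k=3: 2700+1620+10·30·9=7020; k=4: 2160+0+10·6·9=2700 → min 2700 | A_3..A_6: k=3: 0+4446+9·30·19=9576; k=4: 1620+1026+9·6·19=3672; k=5: 2106+0+9·9·19=3645 → min 3645.
Length 5: A_1..A_5: k=1: 0+2700+29·10·9=5310; k=2: 2610+2106+29·9·9=7065; k=3: 10440+1620+29·30·9=19890; k=4: 3900+0+29·6·9=5466 → min 5310 | A_2..A_6: k=2: 0+3645+10·9·19=5355; k=3: 2700+4446+10·30·19=12846; k=4: 2160+1026+10·6·19=4326; k=5: 2700+0+10·9·19=4410 → min 4326.
Top-level splits: k=1: (A_1..A_1)·(A_2..A_6) → 0+4326+29·10·19 = 9836; k=2: (A_1..A_2)·(A_3..A_6) → 2610+3645+29·9·19 = 11214; k=3: (A_1..A_3)·(A_4..A_6) → 10440+4446+29·30·19 = 31416; k=4: (A_1..A_4)·(A_5..A_6) → 3900+1026+29·6·19 = 8232; k=5: (A_1..A_5)·(A_6..A_6) → 5310+0+29·9·19 = 10269.
Best split is after A_4, i.e. k = 4.

4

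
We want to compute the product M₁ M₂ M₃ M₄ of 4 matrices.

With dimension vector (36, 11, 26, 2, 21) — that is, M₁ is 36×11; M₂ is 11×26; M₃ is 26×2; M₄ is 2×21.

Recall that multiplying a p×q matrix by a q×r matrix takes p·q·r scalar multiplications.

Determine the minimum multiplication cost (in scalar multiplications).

2876

Adjacent pairs: M₁M₂ = 36·11·26 = 10296; M₂M₃ = 11·26·2 = 572; M₃M₄ = 26·2·21 = 1092.
Length 3: M₁..M₃: k=1: 0+572+36·11·2=1364; k=2: 10296+0+36·26·2=12168 → min 1364 | M₂..M₄: k=2: 0+1092+11·26·21=7098; k=3: 572+0+11·2·21=1034 → min 1034.
Length 4: M₁..M₄: k=1: 0+1034+36·11·21=9350; k=2: 10296+1092+36·26·21=31044; k=3: 1364+0+36·2·21=2876 → min 2876.
Optimal order: ((M₁ (M₂ M₃)) M₄) with cost 2876.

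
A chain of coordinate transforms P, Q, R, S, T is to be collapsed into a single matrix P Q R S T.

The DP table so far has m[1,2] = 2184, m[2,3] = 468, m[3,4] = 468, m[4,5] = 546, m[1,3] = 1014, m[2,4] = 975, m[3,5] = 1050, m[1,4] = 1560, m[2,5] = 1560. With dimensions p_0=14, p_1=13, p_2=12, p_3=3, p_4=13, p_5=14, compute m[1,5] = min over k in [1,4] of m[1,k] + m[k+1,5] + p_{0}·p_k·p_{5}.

2148

m[1,5] = min over k∈[1,4] of m[1,k]+m[k+1,5]+p_{0}·p_k·p_{5}.
k=1: 0 + 1560 + 14·13·14 = 4108; k=2: 2184 + 1050 + 14·12·14 = 5586; k=3: 1014 + 546 + 14·3·14 = 2148; k=4: 1560 + 0 + 14·13·14 = 4108.
Minimum: 2148 at k=3.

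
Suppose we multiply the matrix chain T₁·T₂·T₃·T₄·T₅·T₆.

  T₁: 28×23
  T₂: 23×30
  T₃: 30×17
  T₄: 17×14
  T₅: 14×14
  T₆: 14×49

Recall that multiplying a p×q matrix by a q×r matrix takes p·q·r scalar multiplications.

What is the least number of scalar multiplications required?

48356

Adjacent pairs: T₁T₂ = 28·23·30 = 19320; T₂T₃ = 23·30·17 = 11730; T₃T₄ = 30·17·14 = 7140; T₄T₅ = 17·14·14 = 3332; T₅T₆ = 14·14·49 = 9604.
Length 3: T₁..T₃: k=1: 0+11730+28·23·17=22678; k=2: 19320+0+28·30·17=33600 → min 22678 | T₂..T₄: k=2: 0+7140+23·30·14=16800; k=3: 11730+0+23·17·14=17204 → min 16800 | T₃..T₅: k=3: 0+3332+30·17·14=10472; k=4: 7140+0+30·14·14=13020 → min 10472 | T₄..T₆: k=4: 0+9604+17·14·49=21266; k=5: 3332+0+17·14·49=14994 → min 14994.
Length 4: T₁..T₄: k=1: 0+16800+28·23·14=25816; k=2: 19320+7140+28·30·14=38220; k=3: 22678+0+28·17·14=29342 → min 25816 | T₂..T₅: k=2: 0+10472+23·30·14=20132; k=3: 11730+3332+23·17·14=20536; k=4: 16800+0+23·14·14=21308 → min 20132 | T₃..T₆: k=3: 0+14994+30·17·49=39984; k=4: 7140+9604+30·14·49=37324; k=5: 10472+0+30·14·49=31052 → min 31052.
Length 5: T₁..T₅: k=1: 0+20132+28·23·14=29148; k=2: 19320+10472+28·30·14=41552; k=3: 22678+3332+28·17·14=32674; k=4: 25816+0+28·14·14=31304 → min 29148 | T₂..T₆: k=2: 0+31052+23·30·49=64862; k=3: 11730+14994+23·17·49=45883; k=4: 16800+9604+23·14·49=42182; k=5: 20132+0+23·14·49=35910 → min 35910.
Length 6: T₁..T₆: k=1: 0+35910+28·23·49=67466; k=2: 19320+31052+28·30·49=91532; k=3: 22678+14994+28·17·49=60996; k=4: 25816+9604+28·14·49=54628; k=5: 29148+0+28·14·49=48356 → min 48356.
Optimal order: ((T₁·(T₂·(T₃·(T₄·T₅))))·T₆) with cost 48356.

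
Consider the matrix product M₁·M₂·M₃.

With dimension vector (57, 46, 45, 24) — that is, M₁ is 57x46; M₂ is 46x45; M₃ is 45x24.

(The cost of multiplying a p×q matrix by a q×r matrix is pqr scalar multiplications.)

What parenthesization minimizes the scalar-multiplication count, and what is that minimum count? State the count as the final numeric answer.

(M₁·(M₂·M₃)): cost 112608.
((M₁·M₂)·M₃): cost 179550.
Optimal: (M₁·(M₂·M₃)) with cost 112608.

112608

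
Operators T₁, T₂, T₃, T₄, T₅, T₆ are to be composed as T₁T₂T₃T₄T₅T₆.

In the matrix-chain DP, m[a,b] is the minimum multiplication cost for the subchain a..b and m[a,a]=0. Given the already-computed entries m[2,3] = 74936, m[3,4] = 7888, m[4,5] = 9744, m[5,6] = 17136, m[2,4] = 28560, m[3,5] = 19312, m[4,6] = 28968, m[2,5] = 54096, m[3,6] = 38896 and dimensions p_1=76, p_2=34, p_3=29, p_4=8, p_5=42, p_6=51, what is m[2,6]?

76704

m[2,6] = min over k∈[2,5] of m[2,k]+m[k+1,6]+p_{1}·p_k·p_{6}.
k=2: 0 + 38896 + 76·34·51 = 170680; k=3: 74936 + 28968 + 76·29·51 = 216308; k=4: 28560 + 17136 + 76·8·51 = 76704; k=5: 54096 + 0 + 76·42·51 = 216888.
Minimum: 76704 at k=4.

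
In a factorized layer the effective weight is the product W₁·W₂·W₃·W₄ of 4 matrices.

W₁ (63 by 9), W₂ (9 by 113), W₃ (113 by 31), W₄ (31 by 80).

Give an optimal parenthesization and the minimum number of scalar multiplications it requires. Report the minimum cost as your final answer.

99207

Adjacent pairs: W₁W₂ = 63·9·113 = 64071; W₂W₃ = 9·113·31 = 31527; W₃W₄ = 113·31·80 = 280240.
Length 3: W₁..W₃: k=1: 0+31527+63·9·31=49104; k=2: 64071+0+63·113·31=284760 → min 49104 | W₂..W₄: k=2: 0+280240+9·113·80=361600; k=3: 31527+0+9·31·80=53847 → min 53847.
Length 4: W₁..W₄: k=1: 0+53847+63·9·80=99207; k=2: 64071+280240+63·113·80=913831; k=3: 49104+0+63·31·80=205344 → min 99207.
Optimal parenthesization: (W₁·((W₂·W₃)·W₄)) with cost 99207.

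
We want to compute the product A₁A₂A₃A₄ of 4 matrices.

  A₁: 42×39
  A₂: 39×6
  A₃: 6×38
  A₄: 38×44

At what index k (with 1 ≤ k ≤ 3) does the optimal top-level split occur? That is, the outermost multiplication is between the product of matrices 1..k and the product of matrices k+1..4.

2

Adjacent pairs: A₁A₂ = 42·39·6 = 9828; A₂A₃ = 39·6·38 = 8892; A₃A₄ = 6·38·44 = 10032.
Length 3: A₁..A₃: k=1: 0+8892+42·39·38=71136; k=2: 9828+0+42·6·38=19404 → min 19404 | A₂..A₄: k=2: 0+10032+39·6·44=20328; k=3: 8892+0+39·38·44=74100 → min 20328.
Top-level splits: k=1: (A₁..A₁)·(A₂..A₄) → 0+20328+42·39·44 = 92400; k=2: (A₁..A₂)·(A₃..A₄) → 9828+10032+42·6·44 = 30948; k=3: (A₁..A₃)·(A₄..A₄) → 19404+0+42·38·44 = 89628.
Best split is after A₂, i.e. k = 2.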